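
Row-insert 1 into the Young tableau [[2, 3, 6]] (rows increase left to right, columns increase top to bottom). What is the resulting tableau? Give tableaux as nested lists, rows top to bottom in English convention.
[[1, 3, 6], [2]]

In row 1, 1 replaces 2 (the leftmost entry greater than 1); 2 is bumped to row 2. 2 starts a new row 2. The new tableau is [[1, 3, 6], [2]].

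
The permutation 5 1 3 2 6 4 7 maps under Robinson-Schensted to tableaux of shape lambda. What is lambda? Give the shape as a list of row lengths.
Row-insert each entry into an empty tableau.

After inserting 5: P = [[5]].
After inserting 1: P = [[1], [5]].
After inserting 3: P = [[1, 3], [5]].
After inserting 2: P = [[1, 2], [3], [5]].
After inserting 6: P = [[1, 2, 6], [3], [5]].
After inserting 4: P = [[1, 2, 4], [3, 6], [5]].
After inserting 7: P = [[1, 2, 4, 7], [3, 6], [5]].

The final insertion tableau P = [[1, 2, 4, 7], [3, 6], [5]] has shape [4, 2, 1].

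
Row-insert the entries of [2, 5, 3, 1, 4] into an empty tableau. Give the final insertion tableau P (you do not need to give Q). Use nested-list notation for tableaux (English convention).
P = [[1, 3, 4], [2], [5]]

Insert 2: appended to row 1. P = [[2]].
Insert 5: appended to row 1. P = [[2, 5]].
Insert 3: 3 bumps 5 from row 1; 5 starts row 2. P = [[2, 3], [5]].
Insert 1: 1 bumps 2 from row 1; 2 bumps 5 from row 2; 5 starts row 3. P = [[1, 3], [2], [5]].
Insert 4: appended to row 1. P = [[1, 3, 4], [2], [5]].

So P = [[1, 3, 4], [2], [5]].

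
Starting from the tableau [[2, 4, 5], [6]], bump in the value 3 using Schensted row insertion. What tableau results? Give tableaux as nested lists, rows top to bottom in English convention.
[[2, 3, 5], [4], [6]]

In row 1, 3 replaces 4 (the leftmost entry greater than 3); 4 is bumped to row 2. In row 2, 4 replaces 6 (the leftmost entry greater than 4); 6 is bumped to row 3. 6 starts a new row 3. The new tableau is [[2, 3, 5], [4], [6]].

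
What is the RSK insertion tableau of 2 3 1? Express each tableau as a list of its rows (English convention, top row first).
P = [[1, 3], [2]]

Insert 2: appended to row 1. P = [[2]].
Insert 3: appended to row 1. P = [[2, 3]].
Insert 1: 1 bumps 2 from row 1; 2 starts row 2. P = [[1, 3], [2]].

So P = [[1, 3], [2]].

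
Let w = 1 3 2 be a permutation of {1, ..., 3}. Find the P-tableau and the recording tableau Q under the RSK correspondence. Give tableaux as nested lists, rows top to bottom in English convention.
P = [[1, 2], [3]], Q = [[1, 2], [3]]

Insert each entry of the permutation into P by Schensted row insertion, recording in Q the position of each new cell.

Insert 1: appended to row 1. P = [[1]], Q = [[1]].
Insert 3: appended to row 1. P = [[1, 3]], Q = [[1, 2]].
Insert 2: 2 bumps 3 from row 1; 3 starts row 2. P = [[1, 2], [3]], Q = [[1, 2], [3]].

So P = [[1, 2], [3]], Q = [[1, 2], [3]].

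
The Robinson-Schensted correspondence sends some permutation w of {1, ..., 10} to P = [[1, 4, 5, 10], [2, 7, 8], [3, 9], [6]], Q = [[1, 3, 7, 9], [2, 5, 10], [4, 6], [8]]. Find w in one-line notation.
6 3 9 2 7 4 8 1 10 5

Reverse the RSK construction: for i from n down to 1, find the cell of Q containing i, remove the entry at that cell from P, and reverse-bump it up through P; the value ejected from row 1 is w(i).

Step i=10: Q has 10 at row 2, column 3; remove 8 from row 2 of P and reverse-bump: 8 enters row 1 and ejects 5. So w(10) = 5. P is now [[1, 4, 8, 10], [2, 7], [3, 9], [6]].
Step i=9: Q has 9 at row 1, column 4; remove that cell from P, ejecting 10. So w(9) = 10. P is now [[1, 4, 8], [2, 7], [3, 9], [6]].
Step i=8: Q has 8 at row 4, column 1; remove 6 from row 4 of P and reverse-bump: 6 enters row 3 and ejects 3; 3 enters row 2 and ejects 2; 2 enters row 1 and ejects 1. So w(8) = 1. P is now [[2, 4, 8], [3, 7], [6, 9]].
Step i=7: Q has 7 at row 1, column 3; remove that cell from P, ejecting 8. So w(7) = 8. P is now [[2, 4], [3, 7], [6, 9]].
Step i=6: Q has 6 at row 3, column 2; remove 9 from row 3 of P and reverse-bump: 9 enters row 2 and ejects 7; 7 enters row 1 and ejects 4. So w(6) = 4. P is now [[2, 7], [3, 9], [6]].
Step i=5: Q has 5 at row 2, column 2; remove 9 from row 2 of P and reverse-bump: 9 enters row 1 and ejects 7. So w(5) = 7. P is now [[2, 9], [3], [6]].
Step i=4: Q has 4 at row 3, column 1; remove 6 from row 3 of P and reverse-bump: 6 enters row 2 and ejects 3; 3 enters row 1 and ejects 2. So w(4) = 2. P is now [[3, 9], [6]].
Step i=3: Q has 3 at row 1, column 2; remove that cell from P, ejecting 9. So w(3) = 9. P is now [[3], [6]].
Step i=2: Q has 2 at row 2, column 1; remove 6 from row 2 of P and reverse-bump: 6 enters row 1 and ejects 3. So w(2) = 3. P is now [[6]].
Step i=1: Q has 1 at row 1, column 1; remove that cell from P, ejecting 6. So w(1) = 6. P is now [].

So w = 6 3 9 2 7 4 8 1 10 5.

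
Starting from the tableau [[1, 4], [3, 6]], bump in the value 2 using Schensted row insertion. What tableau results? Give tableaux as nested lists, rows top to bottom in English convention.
In row 1, 2 replaces 4 (the leftmost entry greater than 2); 4 is bumped to row 2. In row 2, 4 replaces 6 (the leftmost entry greater than 4); 6 is bumped to row 3. 6 starts a new row 3. The new tableau is [[1, 2], [3, 4], [6]].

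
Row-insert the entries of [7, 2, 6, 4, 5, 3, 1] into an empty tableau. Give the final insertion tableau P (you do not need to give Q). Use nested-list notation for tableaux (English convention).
Insert 7: appended to row 1. P = [[7]].
Insert 2: 2 bumps 7 from row 1; 7 starts row 2. P = [[2], [7]].
Insert 6: appended to row 1. P = [[2, 6], [7]].
Insert 4: 4 bumps 6 from row 1; 6 bumps 7 from row 2; 7 starts row 3. P = [[2, 4], [6], [7]].
Insert 5: appended to row 1. P = [[2, 4, 5], [6], [7]].
Insert 3: 3 bumps 4 from row 1; 4 bumps 6 from row 2; 6 bumps 7 from row 3; 7 starts row 4. P = [[2, 3, 5], [4], [6], [7]].
Insert 1: 1 bumps 2 from row 1; 2 bumps 4 from row 2; 4 bumps 6 from row 3; 6 bumps 7 from row 4; 7 starts row 5. P = [[1, 3, 5], [2], [4], [6], [7]].

So P = [[1, 3, 5], [2], [4], [6], [7]].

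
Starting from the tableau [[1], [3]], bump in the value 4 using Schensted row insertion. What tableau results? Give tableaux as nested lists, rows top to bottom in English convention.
[[1, 4], [3]]

4 is larger than every entry of row 1, so it is appended to row 1. The new tableau is [[1, 4], [3]].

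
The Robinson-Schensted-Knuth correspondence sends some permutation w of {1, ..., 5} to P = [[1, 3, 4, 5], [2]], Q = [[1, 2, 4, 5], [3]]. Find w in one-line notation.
Reverse the RSK construction: for i from n down to 1, find the cell of Q containing i, remove the entry at that cell from P, and reverse-bump it up through P; the value ejected from row 1 is w(i).

Step i=5: Q has 5 at row 1, column 4; remove that cell from P, ejecting 5. So w(5) = 5. P is now [[1, 3, 4], [2]].
Step i=4: Q has 4 at row 1, column 3; remove that cell from P, ejecting 4. So w(4) = 4. P is now [[1, 3], [2]].
Step i=3: Q has 3 at row 2, column 1; remove 2 from row 2 of P and reverse-bump: 2 enters row 1 and ejects 1. So w(3) = 1. P is now [[2, 3]].
Step i=2: Q has 2 at row 1, column 2; remove that cell from P, ejecting 3. So w(2) = 3. P is now [[2]].
Step i=1: Q has 1 at row 1, column 1; remove that cell from P, ejecting 2. So w(1) = 2. P is now [].

So w = 2 3 1 4 5.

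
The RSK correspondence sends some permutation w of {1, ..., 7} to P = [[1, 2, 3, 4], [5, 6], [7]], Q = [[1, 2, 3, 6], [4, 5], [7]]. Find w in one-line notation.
Reverse the RSK construction: for i from n down to 1, find the cell of Q containing i, remove the entry at that cell from P, and reverse-bump it up through P; the value ejected from row 1 is w(i).

Step i=7: Q has 7 at row 3, column 1; remove 7 from row 3 of P and reverse-bump: 7 enters row 2 and ejects 6; 6 enters row 1 and ejects 4. So w(7) = 4. P is now [[1, 2, 3, 6], [5, 7]].
Step i=6: Q has 6 at row 1, column 4; remove that cell from P, ejecting 6. So w(6) = 6. P is now [[1, 2, 3], [5, 7]].
Step i=5: Q has 5 at row 2, column 2; remove 7 from row 2 of P and reverse-bump: 7 enters row 1 and ejects 3. So w(5) = 3. P is now [[1, 2, 7], [5]].
Step i=4: Q has 4 at row 2, column 1; remove 5 from row 2 of P and reverse-bump: 5 enters row 1 and ejects 2. So w(4) = 2. P is now [[1, 5, 7]].
Step i=3: Q has 3 at row 1, column 3; remove that cell from P, ejecting 7. So w(3) = 7. P is now [[1, 5]].
Step i=2: Q has 2 at row 1, column 2; remove that cell from P, ejecting 5. So w(2) = 5. P is now [[1]].
Step i=1: Q has 1 at row 1, column 1; remove that cell from P, ejecting 1. So w(1) = 1. P is now [].

So w = 1 5 7 2 3 6 4.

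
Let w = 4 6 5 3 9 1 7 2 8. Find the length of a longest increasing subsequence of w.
4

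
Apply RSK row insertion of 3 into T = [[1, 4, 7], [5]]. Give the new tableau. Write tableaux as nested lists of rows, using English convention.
In row 1, 3 replaces 4 (the leftmost entry greater than 3); 4 is bumped to row 2. In row 2, 4 replaces 5 (the leftmost entry greater than 4); 5 is bumped to row 3. 5 starts a new row 3. The new tableau is [[1, 3, 7], [4], [5]].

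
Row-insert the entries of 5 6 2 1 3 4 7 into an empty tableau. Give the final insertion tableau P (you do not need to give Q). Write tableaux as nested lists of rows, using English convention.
P = [[1, 3, 4, 7], [2, 6], [5]]

Insert 5: appended to row 1. P = [[5]].
Insert 6: appended to row 1. P = [[5, 6]].
Insert 2: 2 bumps 5 from row 1; 5 starts row 2. P = [[2, 6], [5]].
Insert 1: 1 bumps 2 from row 1; 2 bumps 5 from row 2; 5 starts row 3. P = [[1, 6], [2], [5]].
Insert 3: 3 bumps 6 from row 1; 6 appends to row 2. P = [[1, 3], [2, 6], [5]].
Insert 4: appended to row 1. P = [[1, 3, 4], [2, 6], [5]].
Insert 7: appended to row 1. P = [[1, 3, 4, 7], [2, 6], [5]].

So P = [[1, 3, 4, 7], [2, 6], [5]].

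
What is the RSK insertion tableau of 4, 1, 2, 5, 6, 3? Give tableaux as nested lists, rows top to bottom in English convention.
P = [[1, 2, 3, 6], [4, 5]]

Insert 4: appended to row 1. P = [[4]].
Insert 1: 1 bumps 4 from row 1; 4 starts row 2. P = [[1], [4]].
Insert 2: appended to row 1. P = [[1, 2], [4]].
Insert 5: appended to row 1. P = [[1, 2, 5], [4]].
Insert 6: appended to row 1. P = [[1, 2, 5, 6], [4]].
Insert 3: 3 bumps 5 from row 1; 5 appends to row 2. P = [[1, 2, 3, 6], [4, 5]].

So P = [[1, 2, 3, 6], [4, 5]].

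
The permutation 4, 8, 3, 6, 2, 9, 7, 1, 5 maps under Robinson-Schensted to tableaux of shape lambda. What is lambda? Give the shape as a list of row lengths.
Row-insert each entry into an empty tableau.

After inserting 4: P = [[4]].
After inserting 8: P = [[4, 8]].
After inserting 3: P = [[3, 8], [4]].
After inserting 6: P = [[3, 6], [4, 8]].
After inserting 2: P = [[2, 6], [3, 8], [4]].
After inserting 9: P = [[2, 6, 9], [3, 8], [4]].
After inserting 7: P = [[2, 6, 7], [3, 8, 9], [4]].
After inserting 1: P = [[1, 6, 7], [2, 8, 9], [3], [4]].
After inserting 5: P = [[1, 5, 7], [2, 6, 9], [3, 8], [4]].

The final insertion tableau P = [[1, 5, 7], [2, 6, 9], [3, 8], [4]] has shape [3, 3, 2, 1].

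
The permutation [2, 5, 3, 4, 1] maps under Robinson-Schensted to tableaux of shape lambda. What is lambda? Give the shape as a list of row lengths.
[3, 1, 1]

RSK row insertion gives P = [[1, 3, 4], [2], [5]], which has shape [3, 1, 1].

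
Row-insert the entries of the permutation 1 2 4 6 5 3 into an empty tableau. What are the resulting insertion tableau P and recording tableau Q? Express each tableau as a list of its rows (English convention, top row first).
Insert each entry of the permutation into P by Schensted row insertion, recording in Q the position of each new cell.

Insert 1: appended to row 1. P = [[1]], Q = [[1]].
Insert 2: appended to row 1. P = [[1, 2]], Q = [[1, 2]].
Insert 4: appended to row 1. P = [[1, 2, 4]], Q = [[1, 2, 3]].
Insert 6: appended to row 1. P = [[1, 2, 4, 6]], Q = [[1, 2, 3, 4]].
Insert 5: 5 bumps 6 from row 1; 6 starts row 2. P = [[1, 2, 4, 5], [6]], Q = [[1, 2, 3, 4], [5]].
Insert 3: 3 bumps 4 from row 1; 4 bumps 6 from row 2; 6 starts row 3. P = [[1, 2, 3, 5], [4], [6]], Q = [[1, 2, 3, 4], [5], [6]].

So P = [[1, 2, 3, 5], [4], [6]], Q = [[1, 2, 3, 4], [5], [6]].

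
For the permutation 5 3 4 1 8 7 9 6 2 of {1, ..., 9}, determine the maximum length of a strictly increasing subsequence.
4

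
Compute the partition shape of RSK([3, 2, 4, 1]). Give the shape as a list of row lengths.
[2, 1, 1]

RSK row insertion gives P = [[1, 4], [2], [3]], which has shape [2, 1, 1].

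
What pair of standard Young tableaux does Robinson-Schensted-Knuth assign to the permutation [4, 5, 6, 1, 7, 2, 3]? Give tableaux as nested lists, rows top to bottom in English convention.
Insert each entry of the permutation into P by Schensted row insertion, recording in Q the position of each new cell.

After inserting 4: P = [[4]].
After inserting 5: P = [[4, 5]].
After inserting 6: P = [[4, 5, 6]].
After inserting 1: P = [[1, 5, 6], [4]].
After inserting 7: P = [[1, 5, 6, 7], [4]].
After inserting 2: P = [[1, 2, 6, 7], [4, 5]].
After inserting 3: P = [[1, 2, 3, 7], [4, 5, 6]].

So P = [[1, 2, 3, 7], [4, 5, 6]], Q = [[1, 2, 3, 5], [4, 6, 7]].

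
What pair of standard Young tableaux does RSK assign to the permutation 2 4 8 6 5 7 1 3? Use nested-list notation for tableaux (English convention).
Insert each entry of the permutation into P by Schensted row insertion, recording in Q the position of each new cell.

Insert 2: appended to row 1. P = [[2]], Q = [[1]].
Insert 4: appended to row 1. P = [[2, 4]], Q = [[1, 2]].
Insert 8: appended to row 1. P = [[2, 4, 8]], Q = [[1, 2, 3]].
Insert 6: 6 bumps 8 from row 1; 8 starts row 2. P = [[2, 4, 6], [8]], Q = [[1, 2, 3], [4]].
Insert 5: 5 bumps 6 from row 1; 6 bumps 8 from row 2; 8 starts row 3. P = [[2, 4, 5], [6], [8]], Q = [[1, 2, 3], [4], [5]].
Insert 7: appended to row 1. P = [[2, 4, 5, 7], [6], [8]], Q = [[1, 2, 3, 6], [4], [5]].
Insert 1: 1 bumps 2 from row 1; 2 bumps 6 from row 2; 6 bumps 8 from row 3; 8 starts row 4. P = [[1, 4, 5, 7], [2], [6], [8]], Q = [[1, 2, 3, 6], [4], [5], [7]].
Insert 3: 3 bumps 4 from row 1; 4 appends to row 2. P = [[1, 3, 5, 7], [2, 4], [6], [8]], Q = [[1, 2, 3, 6], [4, 8], [5], [7]].

So P = [[1, 3, 5, 7], [2, 4], [6], [8]], Q = [[1, 2, 3, 6], [4, 8], [5], [7]].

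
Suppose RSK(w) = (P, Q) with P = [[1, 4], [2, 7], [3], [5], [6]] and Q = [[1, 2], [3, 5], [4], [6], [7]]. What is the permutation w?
Reverse the RSK construction: for i from n down to 1, find the cell of Q containing i, remove the entry at that cell from P, and reverse-bump it up through P; the value ejected from row 1 is w(i).

Step i=7: Q has 7 at row 5, column 1; remove 6 from row 5 of P and reverse-bump: 6 enters row 4 and ejects 5; 5 enters row 3 and ejects 3; 3 enters row 2 and ejects 2; 2 enters row 1 and ejects 1. So w(7) = 1. P is now [[2, 4], [3, 7], [5], [6]].
Step i=6: Q has 6 at row 4, column 1; remove 6 from row 4 of P and reverse-bump: 6 enters row 3 and ejects 5; 5 enters row 2 and ejects 3; 3 enters row 1 and ejects 2. So w(6) = 2. P is now [[3, 4], [5, 7], [6]].
Step i=5: Q has 5 at row 2, column 2; remove 7 from row 2 of P and reverse-bump: 7 enters row 1 and ejects 4. So w(5) = 4. P is now [[3, 7], [5], [6]].
Step i=4: Q has 4 at row 3, column 1; remove 6 from row 3 of P and reverse-bump: 6 enters row 2 and ejects 5; 5 enters row 1 and ejects 3. So w(4) = 3. P is now [[5, 7], [6]].
Step i=3: Q has 3 at row 2, column 1; remove 6 from row 2 of P and reverse-bump: 6 enters row 1 and ejects 5. So w(3) = 5. P is now [[6, 7]].
Step i=2: Q has 2 at row 1, column 2; remove that cell from P, ejecting 7. So w(2) = 7. P is now [[6]].
Step i=1: Q has 1 at row 1, column 1; remove that cell from P, ejecting 6. So w(1) = 6. P is now [].

So w = 6 7 5 3 4 2 1.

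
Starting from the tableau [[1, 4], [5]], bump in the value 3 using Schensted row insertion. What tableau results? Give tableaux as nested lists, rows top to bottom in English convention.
[[1, 3], [4], [5]]

In row 1, 3 replaces 4 (the leftmost entry greater than 3); 4 is bumped to row 2. In row 2, 4 replaces 5 (the leftmost entry greater than 4); 5 is bumped to row 3. 5 starts a new row 3. The new tableau is [[1, 3], [4], [5]].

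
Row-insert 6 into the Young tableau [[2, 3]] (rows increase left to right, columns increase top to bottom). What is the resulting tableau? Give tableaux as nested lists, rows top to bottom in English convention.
6 is larger than every entry of row 1, so it is appended to row 1. The new tableau is [[2, 3, 6]].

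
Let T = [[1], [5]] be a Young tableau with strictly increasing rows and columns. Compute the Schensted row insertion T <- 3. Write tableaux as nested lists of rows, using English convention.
[[1, 3], [5]]

3 is larger than every entry of row 1, so it is appended to row 1. The new tableau is [[1, 3], [5]].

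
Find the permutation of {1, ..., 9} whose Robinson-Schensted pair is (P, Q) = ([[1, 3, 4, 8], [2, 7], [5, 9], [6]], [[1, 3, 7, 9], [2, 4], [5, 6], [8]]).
6 5 9 7 2 3 4 1 8

Reverse the RSK construction: for i from n down to 1, find the cell of Q containing i, remove the entry at that cell from P, and reverse-bump it up through P; the value ejected from row 1 is w(i).

Step i=9: Q has 9 at row 1, column 4; remove that cell from P, ejecting 8. So w(9) = 8. P is now [[1, 3, 4], [2, 7], [5, 9], [6]].
Step i=8: Q has 8 at row 4, column 1; remove 6 from row 4 of P and reverse-bump: 6 enters row 3 and ejects 5; 5 enters row 2 and ejects 2; 2 enters row 1 and ejects 1. So w(8) = 1. P is now [[2, 3, 4], [5, 7], [6, 9]].
Step i=7: Q has 7 at row 1, column 3; remove that cell from P, ejecting 4. So w(7) = 4. P is now [[2, 3], [5, 7], [6, 9]].
Step i=6: Q has 6 at row 3, column 2; remove 9 from row 3 of P and reverse-bump: 9 enters row 2 and ejects 7; 7 enters row 1 and ejects 3. So w(6) = 3. P is now [[2, 7], [5, 9], [6]].
Step i=5: Q has 5 at row 3, column 1; remove 6 from row 3 of P and reverse-bump: 6 enters row 2 and ejects 5; 5 enters row 1 and ejects 2. So w(5) = 2. P is now [[5, 7], [6, 9]].
Step i=4: Q has 4 at row 2, column 2; remove 9 from row 2 of P and reverse-bump: 9 enters row 1 and ejects 7. So w(4) = 7. P is now [[5, 9], [6]].
Step i=3: Q has 3 at row 1, column 2; remove that cell from P, ejecting 9. So w(3) = 9. P is now [[5], [6]].
Step i=2: Q has 2 at row 2, column 1; remove 6 from row 2 of P and reverse-bump: 6 enters row 1 and ejects 5. So w(2) = 5. P is now [[6]].
Step i=1: Q has 1 at row 1, column 1; remove that cell from P, ejecting 6. So w(1) = 6. P is now [].

So w = 6 5 9 7 2 3 4 1 8.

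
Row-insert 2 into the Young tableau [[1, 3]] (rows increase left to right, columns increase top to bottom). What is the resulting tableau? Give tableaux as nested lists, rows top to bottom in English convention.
[[1, 2], [3]]

In row 1, 2 replaces 3 (the leftmost entry greater than 2); 3 is bumped to row 2. 3 starts a new row 2. The new tableau is [[1, 2], [3]].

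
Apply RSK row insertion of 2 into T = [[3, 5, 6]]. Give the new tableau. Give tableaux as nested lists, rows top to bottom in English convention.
[[2, 5, 6], [3]]

In row 1, 2 replaces 3 (the leftmost entry greater than 2); 3 is bumped to row 2. 3 starts a new row 2. The new tableau is [[2, 5, 6], [3]].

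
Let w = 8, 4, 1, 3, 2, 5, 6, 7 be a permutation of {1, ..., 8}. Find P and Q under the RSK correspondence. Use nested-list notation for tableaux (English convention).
P = [[1, 2, 5, 6, 7], [3], [4], [8]], Q = [[1, 4, 6, 7, 8], [2], [3], [5]]

Insert each entry of the permutation into P by Schensted row insertion, recording in Q the position of each new cell.

After inserting 8: P = [[8]].
After inserting 4: P = [[4], [8]].
After inserting 1: P = [[1], [4], [8]].
After inserting 3: P = [[1, 3], [4], [8]].
After inserting 2: P = [[1, 2], [3], [4], [8]].
After inserting 5: P = [[1, 2, 5], [3], [4], [8]].
After inserting 6: P = [[1, 2, 5, 6], [3], [4], [8]].
After inserting 7: P = [[1, 2, 5, 6, 7], [3], [4], [8]].

So P = [[1, 2, 5, 6, 7], [3], [4], [8]], Q = [[1, 4, 6, 7, 8], [2], [3], [5]].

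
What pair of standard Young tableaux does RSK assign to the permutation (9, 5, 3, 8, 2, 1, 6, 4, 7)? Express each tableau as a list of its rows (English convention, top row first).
Insert each entry of the permutation into P by Schensted row insertion, recording in Q the position of each new cell.

Insert 9: appended to row 1. P = [[9]], Q = [[1]].
Insert 5: 5 bumps 9 from row 1; 9 starts row 2. P = [[5], [9]], Q = [[1], [2]].
Insert 3: 3 bumps 5 from row 1; 5 bumps 9 from row 2; 9 starts row 3. P = [[3], [5], [9]], Q = [[1], [2], [3]].
Insert 8: appended to row 1. P = [[3, 8], [5], [9]], Q = [[1, 4], [2], [3]].
Insert 2: 2 bumps 3 from row 1; 3 bumps 5 from row 2; 5 bumps 9 from row 3; 9 starts row 4. P = [[2, 8], [3], [5], [9]], Q = [[1, 4], [2], [3], [5]].
Insert 1: 1 bumps 2 from row 1; 2 bumps 3 from row 2; 3 bumps 5 from row 3; 5 bumps 9 from row 4; 9 starts row 5. P = [[1, 8], [2], [3], [5], [9]], Q = [[1, 4], [2], [3], [5], [6]].
Insert 6: 6 bumps 8 from row 1; 8 appends to row 2. P = [[1, 6], [2, 8], [3], [5], [9]], Q = [[1, 4], [2, 7], [3], [5], [6]].
Insert 4: 4 bumps 6 from row 1; 6 bumps 8 from row 2; 8 appends to row 3. P = [[1, 4], [2, 6], [3, 8], [5], [9]], Q = [[1, 4], [2, 7], [3, 8], [5], [6]].
Insert 7: appended to row 1. P = [[1, 4, 7], [2, 6], [3, 8], [5], [9]], Q = [[1, 4, 9], [2, 7], [3, 8], [5], [6]].

So P = [[1, 4, 7], [2, 6], [3, 8], [5], [9]], Q = [[1, 4, 9], [2, 7], [3, 8], [5], [6]].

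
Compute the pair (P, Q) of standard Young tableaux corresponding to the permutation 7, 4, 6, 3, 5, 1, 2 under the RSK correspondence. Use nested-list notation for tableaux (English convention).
Insert each entry of the permutation into P by Schensted row insertion, recording in Q the position of each new cell.

Insert 7: appended to row 1. P = [[7]], Q = [[1]].
Insert 4: 4 bumps 7 from row 1; 7 starts row 2. P = [[4], [7]], Q = [[1], [2]].
Insert 6: appended to row 1. P = [[4, 6], [7]], Q = [[1, 3], [2]].
Insert 3: 3 bumps 4 from row 1; 4 bumps 7 from row 2; 7 starts row 3. P = [[3, 6], [4], [7]], Q = [[1, 3], [2], [4]].
Insert 5: 5 bumps 6 from row 1; 6 appends to row 2. P = [[3, 5], [4, 6], [7]], Q = [[1, 3], [2, 5], [4]].
Insert 1: 1 bumps 3 from row 1; 3 bumps 4 from row 2; 4 bumps 7 from row 3; 7 starts row 4. P = [[1, 5], [3, 6], [4], [7]], Q = [[1, 3], [2, 5], [4], [6]].
Insert 2: 2 bumps 5 from row 1; 5 bumps 6 from row 2; 6 appends to row 3. P = [[1, 2], [3, 5], [4, 6], [7]], Q = [[1, 3], [2, 5], [4, 7], [6]].

So P = [[1, 2], [3, 5], [4, 6], [7]], Q = [[1, 3], [2, 5], [4, 7], [6]].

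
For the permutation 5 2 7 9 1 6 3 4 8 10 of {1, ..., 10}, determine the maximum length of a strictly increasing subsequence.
5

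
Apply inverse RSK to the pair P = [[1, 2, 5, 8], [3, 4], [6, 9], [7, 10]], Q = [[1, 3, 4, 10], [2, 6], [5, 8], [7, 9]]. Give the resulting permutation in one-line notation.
Reverse the RSK construction: for i from n down to 1, find the cell of Q containing i, remove the entry at that cell from P, and reverse-bump it up through P; the value ejected from row 1 is w(i).

Step i=10: Q has 10 at row 1, column 4; remove that cell from P, ejecting 8. So w(10) = 8. P is now [[1, 2, 5], [3, 4], [6, 9], [7, 10]].
Step i=9: Q has 9 at row 4, column 2; remove 10 from row 4 of P and reverse-bump: 10 enters row 3 and ejects 9; 9 enters row 2 and ejects 4; 4 enters row 1 and ejects 2. So w(9) = 2. P is now [[1, 4, 5], [3, 9], [6, 10], [7]].
Step i=8: Q has 8 at row 3, column 2; remove 10 from row 3 of P and reverse-bump: 10 enters row 2 and ejects 9; 9 enters row 1 and ejects 5. So w(8) = 5. P is now [[1, 4, 9], [3, 10], [6], [7]].
Step i=7: Q has 7 at row 4, column 1; remove 7 from row 4 of P and reverse-bump: 7 enters row 3 and ejects 6; 6 enters row 2 and ejects 3; 3 enters row 1 and ejects 1. So w(7) = 1. P is now [[3, 4, 9], [6, 10], [7]].
Step i=6: Q has 6 at row 2, column 2; remove 10 from row 2 of P and reverse-bump: 10 enters row 1 and ejects 9. So w(6) = 9. P is now [[3, 4, 10], [6], [7]].
Step i=5: Q has 5 at row 3, column 1; remove 7 from row 3 of P and reverse-bump: 7 enters row 2 and ejects 6; 6 enters row 1 and ejects 4. So w(5) = 4. P is now [[3, 6, 10], [7]].
Step i=4: Q has 4 at row 1, column 3; remove that cell from P, ejecting 10. So w(4) = 10. P is now [[3, 6], [7]].
Step i=3: Q has 3 at row 1, column 2; remove that cell from P, ejecting 6. So w(3) = 6. P is now [[3], [7]].
Step i=2: Q has 2 at row 2, column 1; remove 7 from row 2 of P and reverse-bump: 7 enters row 1 and ejects 3. So w(2) = 3. P is now [[7]].
Step i=1: Q has 1 at row 1, column 1; remove that cell from P, ejecting 7. So w(1) = 7. P is now [].

So w = 7 3 6 10 4 9 1 5 2 8.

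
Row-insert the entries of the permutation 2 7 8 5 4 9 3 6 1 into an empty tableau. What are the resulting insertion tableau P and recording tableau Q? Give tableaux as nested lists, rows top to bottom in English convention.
P = [[1, 3, 6, 9], [2, 8], [4], [5], [7]], Q = [[1, 2, 3, 6], [4, 8], [5], [7], [9]]

Insert each entry of the permutation into P by Schensted row insertion, recording in Q the position of each new cell.

Insert 2: appended to row 1. P = [[2]], Q = [[1]].
Insert 7: appended to row 1. P = [[2, 7]], Q = [[1, 2]].
Insert 8: appended to row 1. P = [[2, 7, 8]], Q = [[1, 2, 3]].
Insert 5: 5 bumps 7 from row 1; 7 starts row 2. P = [[2, 5, 8], [7]], Q = [[1, 2, 3], [4]].
Insert 4: 4 bumps 5 from row 1; 5 bumps 7 from row 2; 7 starts row 3. P = [[2, 4, 8], [5], [7]], Q = [[1, 2, 3], [4], [5]].
Insert 9: appended to row 1. P = [[2, 4, 8, 9], [5], [7]], Q = [[1, 2, 3, 6], [4], [5]].
Insert 3: 3 bumps 4 from row 1; 4 bumps 5 from row 2; 5 bumps 7 from row 3; 7 starts row 4. P = [[2, 3, 8, 9], [4], [5], [7]], Q = [[1, 2, 3, 6], [4], [5], [7]].
Insert 6: 6 bumps 8 from row 1; 8 appends to row 2. P = [[2, 3, 6, 9], [4, 8], [5], [7]], Q = [[1, 2, 3, 6], [4, 8], [5], [7]].
Insert 1: 1 bumps 2 from row 1; 2 bumps 4 from row 2; 4 bumps 5 from row 3; 5 bumps 7 from row 4; 7 starts row 5. P = [[1, 3, 6, 9], [2, 8], [4], [5], [7]], Q = [[1, 2, 3, 6], [4, 8], [5], [7], [9]].

So P = [[1, 3, 6, 9], [2, 8], [4], [5], [7]], Q = [[1, 2, 3, 6], [4, 8], [5], [7], [9]].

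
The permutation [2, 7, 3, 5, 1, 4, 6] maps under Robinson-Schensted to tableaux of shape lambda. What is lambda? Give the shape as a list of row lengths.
Row-insert each entry into an empty tableau.

After inserting 2: P = [[2]].
After inserting 7: P = [[2, 7]].
After inserting 3: P = [[2, 3], [7]].
After inserting 5: P = [[2, 3, 5], [7]].
After inserting 1: P = [[1, 3, 5], [2], [7]].
After inserting 4: P = [[1, 3, 4], [2, 5], [7]].
After inserting 6: P = [[1, 3, 4, 6], [2, 5], [7]].

The final insertion tableau P = [[1, 3, 4, 6], [2, 5], [7]] has shape [4, 2, 1].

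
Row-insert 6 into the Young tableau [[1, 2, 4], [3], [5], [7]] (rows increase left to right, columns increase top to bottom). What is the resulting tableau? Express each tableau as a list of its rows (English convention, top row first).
6 is larger than every entry of row 1, so it is appended to row 1. The new tableau is [[1, 2, 4, 6], [3], [5], [7]].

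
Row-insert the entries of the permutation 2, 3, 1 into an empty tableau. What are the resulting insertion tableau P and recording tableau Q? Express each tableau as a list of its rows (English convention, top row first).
Insert each entry of the permutation into P by Schensted row insertion, recording in Q the position of each new cell.

Insert 2: appended to row 1. P = [[2]].
Insert 3: appended to row 1. P = [[2, 3]].
Insert 1: 1 bumps 2 from row 1; 2 starts row 2. P = [[1, 3], [2]].

So P = [[1, 3], [2]], Q = [[1, 2], [3]].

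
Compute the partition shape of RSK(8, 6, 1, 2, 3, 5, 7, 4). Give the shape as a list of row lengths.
Row-insert each entry into an empty tableau.

After inserting 8: P = [[8]].
After inserting 6: P = [[6], [8]].
After inserting 1: P = [[1], [6], [8]].
After inserting 2: P = [[1, 2], [6], [8]].
After inserting 3: P = [[1, 2, 3], [6], [8]].
After inserting 5: P = [[1, 2, 3, 5], [6], [8]].
After inserting 7: P = [[1, 2, 3, 5, 7], [6], [8]].
After inserting 4: P = [[1, 2, 3, 4, 7], [5], [6], [8]].

The final insertion tableau P = [[1, 2, 3, 4, 7], [5], [6], [8]] has shape [5, 1, 1, 1].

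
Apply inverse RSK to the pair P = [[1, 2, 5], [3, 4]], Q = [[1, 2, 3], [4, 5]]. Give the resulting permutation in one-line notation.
Reverse the RSK construction: for i from n down to 1, find the cell of Q containing i, remove the entry at that cell from P, and reverse-bump it up through P; the value ejected from row 1 is w(i).

Step i=5: Q has 5 at row 2, column 2; remove 4 from row 2 of P and reverse-bump: 4 enters row 1 and ejects 2. So w(5) = 2. P is now [[1, 4, 5], [3]].
Step i=4: Q has 4 at row 2, column 1; remove 3 from row 2 of P and reverse-bump: 3 enters row 1 and ejects 1. So w(4) = 1. P is now [[3, 4, 5]].
Step i=3: Q has 3 at row 1, column 3; remove that cell from P, ejecting 5. So w(3) = 5. P is now [[3, 4]].
Step i=2: Q has 2 at row 1, column 2; remove that cell from P, ejecting 4. So w(2) = 4. P is now [[3]].
Step i=1: Q has 1 at row 1, column 1; remove that cell from P, ejecting 3. So w(1) = 3. P is now [].

So w = 3 4 5 1 2.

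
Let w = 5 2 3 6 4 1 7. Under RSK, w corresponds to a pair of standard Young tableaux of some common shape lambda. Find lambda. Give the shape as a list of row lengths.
Row-insert each entry into an empty tableau.

After inserting 5: P = [[5]].
After inserting 2: P = [[2], [5]].
After inserting 3: P = [[2, 3], [5]].
After inserting 6: P = [[2, 3, 6], [5]].
After inserting 4: P = [[2, 3, 4], [5, 6]].
After inserting 1: P = [[1, 3, 4], [2, 6], [5]].
After inserting 7: P = [[1, 3, 4, 7], [2, 6], [5]].

The final insertion tableau P = [[1, 3, 4, 7], [2, 6], [5]] has shape [4, 2, 1].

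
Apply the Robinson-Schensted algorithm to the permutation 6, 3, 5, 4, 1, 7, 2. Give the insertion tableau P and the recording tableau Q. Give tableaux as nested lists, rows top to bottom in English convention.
P = [[1, 2, 7], [3, 4], [5], [6]], Q = [[1, 3, 6], [2, 7], [4], [5]]

Insert each entry of the permutation into P by Schensted row insertion, recording in Q the position of each new cell.

Insert 6: appended to row 1. P = [[6]], Q = [[1]].
Insert 3: 3 bumps 6 from row 1; 6 starts row 2. P = [[3], [6]], Q = [[1], [2]].
Insert 5: appended to row 1. P = [[3, 5], [6]], Q = [[1, 3], [2]].
Insert 4: 4 bumps 5 from row 1; 5 bumps 6 from row 2; 6 starts row 3. P = [[3, 4], [5], [6]], Q = [[1, 3], [2], [4]].
Insert 1: 1 bumps 3 from row 1; 3 bumps 5 from row 2; 5 bumps 6 from row 3; 6 starts row 4. P = [[1, 4], [3], [5], [6]], Q = [[1, 3], [2], [4], [5]].
Insert 7: appended to row 1. P = [[1, 4, 7], [3], [5], [6]], Q = [[1, 3, 6], [2], [4], [5]].
Insert 2: 2 bumps 4 from row 1; 4 appends to row 2. P = [[1, 2, 7], [3, 4], [5], [6]], Q = [[1, 3, 6], [2, 7], [4], [5]].

So P = [[1, 2, 7], [3, 4], [5], [6]], Q = [[1, 3, 6], [2, 7], [4], [5]].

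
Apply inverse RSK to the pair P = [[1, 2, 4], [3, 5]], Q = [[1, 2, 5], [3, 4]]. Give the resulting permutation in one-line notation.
Reverse RSK: for i = n, n-1, ..., 1, locate i in Q, remove the corresponding corner cell from P, and reverse-bump its entry up through P; the value ejected from row 1 is w(i).

So w = 3 5 1 2 4.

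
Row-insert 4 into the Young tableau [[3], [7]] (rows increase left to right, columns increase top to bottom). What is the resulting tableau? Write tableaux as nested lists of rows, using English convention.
4 is larger than every entry of row 1, so it is appended to row 1. The new tableau is [[3, 4], [7]].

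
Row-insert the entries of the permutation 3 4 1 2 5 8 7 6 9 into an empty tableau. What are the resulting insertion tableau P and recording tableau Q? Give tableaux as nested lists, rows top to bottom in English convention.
Insert each entry of the permutation into P by Schensted row insertion, recording in Q the position of each new cell.

Insert 3: appended to row 1. P = [[3]].
Insert 4: appended to row 1. P = [[3, 4]].
Insert 1: 1 bumps 3 from row 1; 3 starts row 2. P = [[1, 4], [3]].
Insert 2: 2 bumps 4 from row 1; 4 appends to row 2. P = [[1, 2], [3, 4]].
Insert 5: appended to row 1. P = [[1, 2, 5], [3, 4]].
Insert 8: appended to row 1. P = [[1, 2, 5, 8], [3, 4]].
Insert 7: 7 bumps 8 from row 1; 8 appends to row 2. P = [[1, 2, 5, 7], [3, 4, 8]].
Insert 6: 6 bumps 7 from row 1; 7 bumps 8 from row 2; 8 starts row 3. P = [[1, 2, 5, 6], [3, 4, 7], [8]].
Insert 9: appended to row 1. P = [[1, 2, 5, 6, 9], [3, 4, 7], [8]].

So P = [[1, 2, 5, 6, 9], [3, 4, 7], [8]], Q = [[1, 2, 5, 6, 9], [3, 4, 7], [8]].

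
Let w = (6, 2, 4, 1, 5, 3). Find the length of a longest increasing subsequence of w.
3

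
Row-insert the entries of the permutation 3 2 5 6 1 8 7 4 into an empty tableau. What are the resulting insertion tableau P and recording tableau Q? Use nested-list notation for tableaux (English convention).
Insert each entry of the permutation into P by Schensted row insertion, recording in Q the position of each new cell.

Insert 3: appended to row 1. P = [[3]], Q = [[1]].
Insert 2: 2 bumps 3 from row 1; 3 starts row 2. P = [[2], [3]], Q = [[1], [2]].
Insert 5: appended to row 1. P = [[2, 5], [3]], Q = [[1, 3], [2]].
Insert 6: appended to row 1. P = [[2, 5, 6], [3]], Q = [[1, 3, 4], [2]].
Insert 1: 1 bumps 2 from row 1; 2 bumps 3 from row 2; 3 starts row 3. P = [[1, 5, 6], [2], [3]], Q = [[1, 3, 4], [2], [5]].
Insert 8: appended to row 1. P = [[1, 5, 6, 8], [2], [3]], Q = [[1, 3, 4, 6], [2], [5]].
Insert 7: 7 bumps 8 from row 1; 8 appends to row 2. P = [[1, 5, 6, 7], [2, 8], [3]], Q = [[1, 3, 4, 6], [2, 7], [5]].
Insert 4: 4 bumps 5 from row 1; 5 bumps 8 from row 2; 8 appends to row 3. P = [[1, 4, 6, 7], [2, 5], [3, 8]], Q = [[1, 3, 4, 6], [2, 7], [5, 8]].

So P = [[1, 4, 6, 7], [2, 5], [3, 8]], Q = [[1, 3, 4, 6], [2, 7], [5, 8]].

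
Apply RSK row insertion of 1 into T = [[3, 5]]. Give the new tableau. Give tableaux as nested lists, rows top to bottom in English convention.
[[1, 5], [3]]

In row 1, 1 replaces 3 (the leftmost entry greater than 1); 3 is bumped to row 2. 3 starts a new row 2. The new tableau is [[1, 5], [3]].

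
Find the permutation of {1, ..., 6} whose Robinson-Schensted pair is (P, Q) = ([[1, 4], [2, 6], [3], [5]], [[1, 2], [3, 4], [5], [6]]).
5 6 3 4 2 1

Reverse the RSK construction: for i from n down to 1, find the cell of Q containing i, remove the entry at that cell from P, and reverse-bump it up through P; the value ejected from row 1 is w(i).

Step i=6: Q has 6 at row 4, column 1; remove 5 from row 4 of P and reverse-bump: 5 enters row 3 and ejects 3; 3 enters row 2 and ejects 2; 2 enters row 1 and ejects 1. So w(6) = 1. P is now [[2, 4], [3, 6], [5]].
Step i=5: Q has 5 at row 3, column 1; remove 5 from row 3 of P and reverse-bump: 5 enters row 2 and ejects 3; 3 enters row 1 and ejects 2. So w(5) = 2. P is now [[3, 4], [5, 6]].
Step i=4: Q has 4 at row 2, column 2; remove 6 from row 2 of P and reverse-bump: 6 enters row 1 and ejects 4. So w(4) = 4. P is now [[3, 6], [5]].
Step i=3: Q has 3 at row 2, column 1; remove 5 from row 2 of P and reverse-bump: 5 enters row 1 and ejects 3. So w(3) = 3. P is now [[5, 6]].
Step i=2: Q has 2 at row 1, column 2; remove that cell from P, ejecting 6. So w(2) = 6. P is now [[5]].
Step i=1: Q has 1 at row 1, column 1; remove that cell from P, ejecting 5. So w(1) = 5. P is now [].

So w = 5 6 3 4 2 1.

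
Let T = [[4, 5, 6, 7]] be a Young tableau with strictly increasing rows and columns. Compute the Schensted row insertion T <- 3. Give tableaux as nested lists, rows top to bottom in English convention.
In row 1, 3 replaces 4 (the leftmost entry greater than 3); 4 is bumped to row 2. 4 starts a new row 2. The new tableau is [[3, 5, 6, 7], [4]].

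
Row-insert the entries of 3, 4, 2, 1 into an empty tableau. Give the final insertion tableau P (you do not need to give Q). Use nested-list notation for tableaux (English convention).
After inserting 3: P = [[3]].
After inserting 4: P = [[3, 4]].
After inserting 2: P = [[2, 4], [3]].
After inserting 1: P = [[1, 4], [2], [3]].

So P = [[1, 4], [2], [3]].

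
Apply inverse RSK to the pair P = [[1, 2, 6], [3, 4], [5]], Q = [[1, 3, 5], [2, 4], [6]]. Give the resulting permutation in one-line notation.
3 1 5 4 6 2

Reverse RSK: for i = n, n-1, ..., 1, locate i in Q, remove the corresponding corner cell from P, and reverse-bump its entry up through P; the value ejected from row 1 is w(i).

So w = 3 1 5 4 6 2.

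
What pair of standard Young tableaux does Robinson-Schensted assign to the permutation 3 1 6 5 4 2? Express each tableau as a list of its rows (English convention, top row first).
Insert each entry of the permutation into P by Schensted row insertion, recording in Q the position of each new cell.

Insert 3: appended to row 1. P = [[3]].
Insert 1: 1 bumps 3 from row 1; 3 starts row 2. P = [[1], [3]].
Insert 6: appended to row 1. P = [[1, 6], [3]].
Insert 5: 5 bumps 6 from row 1; 6 appends to row 2. P = [[1, 5], [3, 6]].
Insert 4: 4 bumps 5 from row 1; 5 bumps 6 from row 2; 6 starts row 3. P = [[1, 4], [3, 5], [6]].
Insert 2: 2 bumps 4 from row 1; 4 bumps 5 from row 2; 5 bumps 6 from row 3; 6 starts row 4. P = [[1, 2], [3, 4], [5], [6]].

So P = [[1, 2], [3, 4], [5], [6]], Q = [[1, 3], [2, 4], [5], [6]].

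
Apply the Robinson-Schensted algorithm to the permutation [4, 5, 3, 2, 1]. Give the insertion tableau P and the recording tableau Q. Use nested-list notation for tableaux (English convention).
P = [[1, 5], [2], [3], [4]], Q = [[1, 2], [3], [4], [5]]

Insert each entry of the permutation into P by Schensted row insertion, recording in Q the position of each new cell.

Insert 4: appended to row 1. P = [[4]], Q = [[1]].
Insert 5: appended to row 1. P = [[4, 5]], Q = [[1, 2]].
Insert 3: 3 bumps 4 from row 1; 4 starts row 2. P = [[3, 5], [4]], Q = [[1, 2], [3]].
Insert 2: 2 bumps 3 from row 1; 3 bumps 4 from row 2; 4 starts row 3. P = [[2, 5], [3], [4]], Q = [[1, 2], [3], [4]].
Insert 1: 1 bumps 2 from row 1; 2 bumps 3 from row 2; 3 bumps 4 from row 3; 4 starts row 4. P = [[1, 5], [2], [3], [4]], Q = [[1, 2], [3], [4], [5]].

So P = [[1, 5], [2], [3], [4]], Q = [[1, 2], [3], [4], [5]].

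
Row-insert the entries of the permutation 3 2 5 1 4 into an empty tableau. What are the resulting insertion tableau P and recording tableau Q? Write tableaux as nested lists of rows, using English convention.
P = [[1, 4], [2, 5], [3]], Q = [[1, 3], [2, 5], [4]]

Insert each entry of the permutation into P by Schensted row insertion, recording in Q the position of each new cell.

Insert 3: appended to row 1. P = [[3]], Q = [[1]].
Insert 2: 2 bumps 3 from row 1; 3 starts row 2. P = [[2], [3]], Q = [[1], [2]].
Insert 5: appended to row 1. P = [[2, 5], [3]], Q = [[1, 3], [2]].
Insert 1: 1 bumps 2 from row 1; 2 bumps 3 from row 2; 3 starts row 3. P = [[1, 5], [2], [3]], Q = [[1, 3], [2], [4]].
Insert 4: 4 bumps 5 from row 1; 5 appends to row 2. P = [[1, 4], [2, 5], [3]], Q = [[1, 3], [2, 5], [4]].

So P = [[1, 4], [2, 5], [3]], Q = [[1, 3], [2, 5], [4]].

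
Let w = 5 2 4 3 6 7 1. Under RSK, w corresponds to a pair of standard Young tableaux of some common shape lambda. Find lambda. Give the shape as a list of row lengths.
[4, 1, 1, 1]

RSK row insertion gives P = [[1, 3, 6, 7], [2], [4], [5]], which has shape [4, 1, 1, 1].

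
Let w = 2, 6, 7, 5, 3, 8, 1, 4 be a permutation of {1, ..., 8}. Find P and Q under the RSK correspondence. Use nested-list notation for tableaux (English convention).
Insert each entry of the permutation into P by Schensted row insertion, recording in Q the position of each new cell.

After inserting 2: P = [[2]].
After inserting 6: P = [[2, 6]].
After inserting 7: P = [[2, 6, 7]].
After inserting 5: P = [[2, 5, 7], [6]].
After inserting 3: P = [[2, 3, 7], [5], [6]].
After inserting 8: P = [[2, 3, 7, 8], [5], [6]].
After inserting 1: P = [[1, 3, 7, 8], [2], [5], [6]].
After inserting 4: P = [[1, 3, 4, 8], [2, 7], [5], [6]].

So P = [[1, 3, 4, 8], [2, 7], [5], [6]], Q = [[1, 2, 3, 6], [4, 8], [5], [7]].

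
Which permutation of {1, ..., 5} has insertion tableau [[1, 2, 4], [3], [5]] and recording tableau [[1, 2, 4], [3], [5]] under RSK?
1 5 3 4 2

Reverse the RSK construction: for i from n down to 1, find the cell of Q containing i, remove the entry at that cell from P, and reverse-bump it up through P; the value ejected from row 1 is w(i).

Step i=5: Q has 5 at row 3, column 1; remove 5 from row 3 of P and reverse-bump: 5 enters row 2 and ejects 3; 3 enters row 1 and ejects 2. So w(5) = 2. P is now [[1, 3, 4], [5]].
Step i=4: Q has 4 at row 1, column 3; remove that cell from P, ejecting 4. So w(4) = 4. P is now [[1, 3], [5]].
Step i=3: Q has 3 at row 2, column 1; remove 5 from row 2 of P and reverse-bump: 5 enters row 1 and ejects 3. So w(3) = 3. P is now [[1, 5]].
Step i=2: Q has 2 at row 1, column 2; remove that cell from P, ejecting 5. So w(2) = 5. P is now [[1]].
Step i=1: Q has 1 at row 1, column 1; remove that cell from P, ejecting 1. So w(1) = 1. P is now [].

So w = 1 5 3 4 2.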